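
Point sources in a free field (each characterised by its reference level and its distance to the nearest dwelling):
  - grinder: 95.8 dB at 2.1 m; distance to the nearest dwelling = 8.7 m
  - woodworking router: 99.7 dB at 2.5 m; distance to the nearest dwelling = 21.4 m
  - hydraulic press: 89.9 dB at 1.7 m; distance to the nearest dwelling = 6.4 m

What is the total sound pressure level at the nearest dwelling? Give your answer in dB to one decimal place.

Propagate each source to the receiver with L = L_ref − 20·log₁₀(r/r_ref), then add intensities.
grinder: 95.8 − 20·log₁₀(8.7/2.1) = 95.8 − 12.35 = 83.45 dB.
woodworking router: 99.7 − 20·log₁₀(21.4/2.5) = 99.7 − 18.65 = 81.05 dB.
hydraulic press: 89.9 − 20·log₁₀(6.4/1.7) = 89.9 − 11.51 = 78.39 dB.
Σ 10^(L/10) = 4.178e+08 → L_total = 10·log₁₀(4.178e+08) = 86.21 dB.

86.2 dB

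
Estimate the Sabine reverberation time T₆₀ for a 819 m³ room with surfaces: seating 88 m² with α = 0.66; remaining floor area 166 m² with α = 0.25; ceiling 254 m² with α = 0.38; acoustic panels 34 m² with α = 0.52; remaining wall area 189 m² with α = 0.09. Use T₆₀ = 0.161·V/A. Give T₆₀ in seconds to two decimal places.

0.57 s

Summing Sᵢαᵢ: 88·0.66 + 166·0.25 + 254·0.38 + 34·0.52 + 189·0.09 = 230.79 m².
T₆₀ = 0.161 × 819 / 230.79 = 0.571 s.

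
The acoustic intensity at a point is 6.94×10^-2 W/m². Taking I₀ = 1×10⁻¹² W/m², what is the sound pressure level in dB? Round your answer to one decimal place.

108.4 dB

I/I₀ = 6.94×10^-2/10⁻¹² = 6.94×10^10, and L = 10·log₁₀(I/I₀).
L = 10·(0.8414 + 10) = 108.41 dB.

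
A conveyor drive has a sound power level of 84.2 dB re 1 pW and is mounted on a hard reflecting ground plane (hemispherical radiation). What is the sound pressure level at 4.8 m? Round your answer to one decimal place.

62.6 dB

The power spreads over a hemisphere of area 2π·r², so L_p = L_w − 10·log₁₀(2π·r²).
2π·r² = 144.8 m², 10·log₁₀ of that is 21.607 dB.
L_p = 84.2 − 21.607 = 62.59 dB.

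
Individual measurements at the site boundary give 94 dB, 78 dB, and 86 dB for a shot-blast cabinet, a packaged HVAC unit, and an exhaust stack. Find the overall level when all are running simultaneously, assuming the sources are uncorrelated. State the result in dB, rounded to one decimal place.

94.7 dB

Incoherent sources combine by intensity addition: L_total = 10·log₁₀(Σ 10^(L_i/10)).
Σ 10^(L/10) = 10^(94/10) + 10^(78/10) + 10^(86/10) = 2.973e+09.
L_total = 10·log₁₀(2.973e+09) = 94.73 dB.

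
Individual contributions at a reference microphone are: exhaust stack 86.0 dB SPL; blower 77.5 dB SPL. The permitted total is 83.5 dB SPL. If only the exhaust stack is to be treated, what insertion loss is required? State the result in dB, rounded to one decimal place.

Everything except the exhaust stack sums to 10^(77.5/10) = 5.623e+07 in linear terms, 77.50 dB SPL.
To meet 83.5 dB SPL overall, the treated exhaust stack may contribute at most 10^(83.5/10) − 5.623e+07 = 1.676e+08, i.e. 82.24 dB SPL.
Required insertion loss = 86.0 − 82.24 = 3.76 dB.

3.8 dB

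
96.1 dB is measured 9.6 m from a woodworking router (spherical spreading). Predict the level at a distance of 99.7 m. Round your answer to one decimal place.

For a point source, L₂ = L₁ − 20·log₁₀(r₂/r₁).
L₂ = 96.1 − 20·log₁₀(99.7/9.6) = 96.1 − 20.328 = 75.77 dB.

75.8 dB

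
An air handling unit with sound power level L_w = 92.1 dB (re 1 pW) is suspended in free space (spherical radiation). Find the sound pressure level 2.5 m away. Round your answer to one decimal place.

73.1 dB

L_p = L_w − 10·log₁₀(4π·r²) with r = 2.5 m.
4π·r² = 78.54 m², 10·log₁₀ of that is 18.951 dB.
L_p = 92.1 − 18.951 = 73.15 dB.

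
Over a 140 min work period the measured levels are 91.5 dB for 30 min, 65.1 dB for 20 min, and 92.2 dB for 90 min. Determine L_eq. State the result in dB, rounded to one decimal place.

The energy average is taken in the linear domain: L_eq = 10·log₁₀[(Σ tᵢ·10^(Lᵢ/10))/T], T = 140 min.
Σ tᵢ·10^(Lᵢ/10) = 30·10^(91.5/10) + 20·10^(65.1/10) + 90·10^(92.2/10) = 1.918e+11.
L_eq = 10·log₁₀(1.918e+11/140) = 91.37 dB.

91.4 dB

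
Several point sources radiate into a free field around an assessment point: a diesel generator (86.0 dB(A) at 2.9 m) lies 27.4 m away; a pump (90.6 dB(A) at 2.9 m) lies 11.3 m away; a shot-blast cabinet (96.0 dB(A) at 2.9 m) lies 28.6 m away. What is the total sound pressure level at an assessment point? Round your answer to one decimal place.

Apply inverse-square spreading to bring every level to the receiver, then sum 10^(L/10).
diesel generator: 86.0 − 20·log₁₀(27.4/2.9) = 86.0 − 19.51 = 66.49 dB(A).
pump: 90.6 − 20·log₁₀(11.3/2.9) = 90.6 − 11.81 = 78.79 dB(A).
shot-blast cabinet: 96.0 − 20·log₁₀(28.6/2.9) = 96.0 − 19.88 = 76.12 dB(A).
Σ 10^(L/10) = 1.210e+08 → L_total = 10·log₁₀(1.210e+08) = 80.83 dB(A).

80.8 dB(A)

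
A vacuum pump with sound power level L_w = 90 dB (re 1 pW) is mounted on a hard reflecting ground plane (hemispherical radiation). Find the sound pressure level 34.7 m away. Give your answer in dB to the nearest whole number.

51 dB

The power spreads over a hemisphere of area 2π·r², so L_p = L_w − 10·log₁₀(2π·r²).
2π·r² = 7566 m², 10·log₁₀ of that is 38.788 dB.
L_p = 90 − 38.788 = 51.21 dB.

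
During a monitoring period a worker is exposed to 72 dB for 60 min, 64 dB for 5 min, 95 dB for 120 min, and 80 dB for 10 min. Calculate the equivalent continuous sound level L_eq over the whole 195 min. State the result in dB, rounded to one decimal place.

Weight each interval's intensity by its duration and average over T = 195 min:
Σ tᵢ·10^(Lᵢ/10) = 60·10^(72/10) + 5·10^(64/10) + 120·10^(95/10) + 10·10^(80/10) = 3.814e+11.
L_eq = 10·log₁₀(3.814e+11/195) = 92.91 dB.

92.9 dB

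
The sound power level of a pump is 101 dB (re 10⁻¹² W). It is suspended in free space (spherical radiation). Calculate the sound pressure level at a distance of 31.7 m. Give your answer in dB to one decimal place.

60.0 dB

Free-field spherical radiation: L_p = L_w − 10·log₁₀(4π·r²), r = 31.7 m.
4π·r² = 1.263e+04 m², 10·log₁₀ of that is 41.013 dB.
L_p = 101 − 41.013 = 59.99 dB.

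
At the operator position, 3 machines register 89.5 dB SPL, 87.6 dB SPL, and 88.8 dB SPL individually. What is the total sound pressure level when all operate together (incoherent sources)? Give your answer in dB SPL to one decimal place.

93.5 dB SPL

For uncorrelated sources the intensities add, so convert each level to linear form, sum, and take 10·log₁₀ of the total.
Σ 10^(L/10) = 10^(89.5/10) + 10^(87.6/10) + 10^(88.8/10) = 2.225e+09.
L_total = 10·log₁₀(2.225e+09) = 93.47 dB SPL.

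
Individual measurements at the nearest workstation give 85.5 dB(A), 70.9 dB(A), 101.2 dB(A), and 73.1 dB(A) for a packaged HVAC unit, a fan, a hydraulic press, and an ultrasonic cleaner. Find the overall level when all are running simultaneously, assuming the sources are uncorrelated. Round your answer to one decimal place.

101.3 dB(A)

Incoherent sources combine by intensity addition: L_total = 10·log₁₀(Σ 10^(L_i/10)).
Σ 10^(L/10) = 10^(85.5/10) + 10^(70.9/10) + 10^(101.2/10) + 10^(73.1/10) = 1.357e+10.
L_total = 10·log₁₀(1.357e+10) = 101.33 dB(A).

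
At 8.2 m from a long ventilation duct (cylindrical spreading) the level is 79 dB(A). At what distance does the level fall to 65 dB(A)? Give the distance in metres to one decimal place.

The 14.0 dB drop corresponds to a distance ratio of 10^(14.0/10) for a line source.
r₂ = 8.2·10^((79−65)/10) = 8.2·10^(14.0/10) = 205.97 m.

206.0 m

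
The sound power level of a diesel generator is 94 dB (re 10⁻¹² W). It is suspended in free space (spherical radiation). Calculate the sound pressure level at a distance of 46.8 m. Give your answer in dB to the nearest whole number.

The power spreads over a sphere of area 4π·r², so L_p = L_w − 10·log₁₀(4π·r²).
4π·r² = 2.752e+04 m², 10·log₁₀ of that is 44.397 dB.
L_p = 94 − 44.397 = 49.60 dB.

50 dB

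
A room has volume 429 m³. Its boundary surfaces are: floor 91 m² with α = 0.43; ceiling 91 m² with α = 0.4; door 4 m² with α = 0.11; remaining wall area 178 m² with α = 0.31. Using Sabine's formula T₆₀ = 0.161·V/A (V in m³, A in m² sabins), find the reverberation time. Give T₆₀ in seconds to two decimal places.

0.53 s

Total absorption A = 91·0.43 + 91·0.4 + 4·0.11 + 178·0.31 = 131.15 m² sabins.
T₆₀ = 0.161·V/A = 0.161·429/131.15 = 0.527 s.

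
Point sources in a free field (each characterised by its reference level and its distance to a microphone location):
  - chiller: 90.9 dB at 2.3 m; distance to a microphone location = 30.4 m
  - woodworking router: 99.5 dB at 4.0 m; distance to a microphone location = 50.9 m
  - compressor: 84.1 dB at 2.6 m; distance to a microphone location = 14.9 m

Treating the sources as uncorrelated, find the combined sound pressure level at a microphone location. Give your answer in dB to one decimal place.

Apply inverse-square spreading to bring every level to the receiver, then sum 10^(L/10).
chiller: 90.9 − 20·log₁₀(30.4/2.3) = 90.9 − 22.42 = 68.48 dB.
woodworking router: 99.5 − 20·log₁₀(50.9/4.0) = 99.5 − 22.09 = 77.41 dB.
compressor: 84.1 − 20·log₁₀(14.9/2.6) = 84.1 − 15.16 = 68.94 dB.
Σ 10^(L/10) = 6.991e+07 → L_total = 10·log₁₀(6.991e+07) = 78.45 dB.

78.4 dB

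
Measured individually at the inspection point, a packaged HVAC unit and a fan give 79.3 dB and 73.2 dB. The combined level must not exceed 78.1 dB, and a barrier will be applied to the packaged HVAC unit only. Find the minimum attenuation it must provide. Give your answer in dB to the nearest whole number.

Fixed contribution from the other source: Σ 10^(L/10) = 10^(73.2/10) = 2.089e+07 (73.20 dB).
The limit corresponds to 10^(78.1/10) = 6.457e+07; subtracting the fixed part leaves 4.367e+07 for the packaged HVAC unit, i.e. 76.40 dB.
So the packaged HVAC unit must be reduced from 79.3 to 76.40 dB: IL = 2.90 dB.

3 dB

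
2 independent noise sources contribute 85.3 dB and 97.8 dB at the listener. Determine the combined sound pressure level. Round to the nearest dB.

For uncorrelated sources the intensities add, so convert each level to linear form, sum, and take 10·log₁₀ of the total.
Σ 10^(L/10) = 10^(85.3/10) + 10^(97.8/10) = 6.364e+09.
L_total = 10·log₁₀(6.364e+09) = 98.04 dB.

98 dB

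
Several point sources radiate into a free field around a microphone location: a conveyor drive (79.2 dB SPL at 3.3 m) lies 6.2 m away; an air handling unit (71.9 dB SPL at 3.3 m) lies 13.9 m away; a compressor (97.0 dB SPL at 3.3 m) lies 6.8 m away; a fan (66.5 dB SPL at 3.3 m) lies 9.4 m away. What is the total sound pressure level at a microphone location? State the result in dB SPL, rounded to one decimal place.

First find each source's level at the receiver (point-source: −20·log₁₀(r/r_ref)), then combine on an intensity basis.
conveyor drive: 79.2 − 20·log₁₀(6.2/3.3) = 79.2 − 5.48 = 73.72 dB SPL.
air handling unit: 71.9 − 20·log₁₀(13.9/3.3) = 71.9 − 12.49 = 59.41 dB SPL.
compressor: 97.0 − 20·log₁₀(6.8/3.3) = 97.0 − 6.28 = 90.72 dB SPL.
fan: 66.5 − 20·log₁₀(9.4/3.3) = 66.5 − 9.09 = 57.41 dB SPL.
Σ 10^(L/10) = 1.205e+09 → L_total = 10·log₁₀(1.205e+09) = 90.81 dB SPL.

90.8 dB SPL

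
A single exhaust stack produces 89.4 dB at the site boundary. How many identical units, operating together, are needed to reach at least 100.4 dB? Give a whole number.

Need L₁ + 10·log₁₀ N ≥ 100.4, i.e. log₁₀ N ≥ 1.10.
N ≥ 10^(11.0/10) = 12.589, so N = 13.

13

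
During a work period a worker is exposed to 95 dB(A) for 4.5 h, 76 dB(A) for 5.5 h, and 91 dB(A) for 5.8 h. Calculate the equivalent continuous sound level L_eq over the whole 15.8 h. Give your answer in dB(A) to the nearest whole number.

The energy average is taken in the linear domain: L_eq = 10·log₁₀[(Σ tᵢ·10^(Lᵢ/10))/T], T = 15.8 h.
Σ tᵢ·10^(Lᵢ/10) = 4.5·10^(95/10) + 5.5·10^(76/10) + 5.8·10^(91/10) = 2.175e+10.
L_eq = 10·log₁₀(2.175e+10/15.8) = 91.39 dB(A).

91 dB(A)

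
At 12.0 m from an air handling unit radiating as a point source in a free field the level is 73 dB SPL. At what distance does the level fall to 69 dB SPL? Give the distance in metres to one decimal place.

19.0 m

For a point source L₁ − L₂ = 20·log₁₀(r₂/r₁), so r₂ = r₁·10^((L₁−L₂)/20).
r₂ = 12.0·10^((73−69)/20) = 12.0·10^(4.0/20) = 19.02 m.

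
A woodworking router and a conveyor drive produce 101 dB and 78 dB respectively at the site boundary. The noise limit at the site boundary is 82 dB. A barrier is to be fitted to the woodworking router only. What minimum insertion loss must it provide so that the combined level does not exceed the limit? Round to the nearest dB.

21 dB

Everything except the woodworking router sums to 10^(78/10) = 6.310e+07 in linear terms, 78.00 dB.
The limit corresponds to 10^(82/10) = 1.585e+08; subtracting the fixed part leaves 9.539e+07 for the woodworking router, i.e. 79.80 dB.
So the woodworking router must be reduced from 101 to 79.80 dB: IL = 21.20 dB.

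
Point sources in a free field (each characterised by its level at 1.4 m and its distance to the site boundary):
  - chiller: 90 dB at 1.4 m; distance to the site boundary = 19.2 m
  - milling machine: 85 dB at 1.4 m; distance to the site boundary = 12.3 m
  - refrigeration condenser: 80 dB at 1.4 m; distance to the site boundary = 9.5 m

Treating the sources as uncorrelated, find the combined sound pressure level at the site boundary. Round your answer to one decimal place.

70.6 dB

First find each source's level at the receiver (point-source: −20·log₁₀(r/r_ref)), then combine on an intensity basis.
chiller: 90 − 20·log₁₀(19.2/1.4) = 90 − 22.74 = 67.26 dB.
milling machine: 85 − 20·log₁₀(12.3/1.4) = 85 − 18.88 = 66.12 dB.
refrigeration condenser: 80 − 20·log₁₀(9.5/1.4) = 80 − 16.63 = 63.37 dB.
Σ 10^(L/10) = 1.159e+07 → L_total = 10·log₁₀(1.159e+07) = 70.64 dB.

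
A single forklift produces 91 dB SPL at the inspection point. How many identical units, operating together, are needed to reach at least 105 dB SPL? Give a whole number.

26

The shortfall is 105 − 91 = 14.0 dB, and N units add 10·log₁₀ N, so need 10·log₁₀ N ≥ 14.0.
N ≥ 10^(14.0/10) = 25.119, so N = 26.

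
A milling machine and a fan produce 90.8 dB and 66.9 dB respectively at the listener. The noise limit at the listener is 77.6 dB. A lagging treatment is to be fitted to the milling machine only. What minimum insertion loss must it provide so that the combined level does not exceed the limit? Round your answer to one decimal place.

The untreated sources together contribute 10^(66.9/10) = 4.898e+06, i.e. 66.90 dB.
To meet 77.6 dB overall, the treated milling machine may contribute at most 10^(77.6/10) − 4.898e+06 = 5.265e+07, i.e. 77.21 dB.
Required insertion loss = 90.8 − 77.21 = 13.59 dB.

13.6 dB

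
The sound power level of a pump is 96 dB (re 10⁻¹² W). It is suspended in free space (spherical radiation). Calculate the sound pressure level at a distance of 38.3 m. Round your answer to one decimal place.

Free-field spherical radiation: L_p = L_w − 10·log₁₀(4π·r²), r = 38.3 m.
4π·r² = 1.843e+04 m², 10·log₁₀ of that is 42.656 dB.
L_p = 96 − 42.656 = 53.34 dB.

53.3 dB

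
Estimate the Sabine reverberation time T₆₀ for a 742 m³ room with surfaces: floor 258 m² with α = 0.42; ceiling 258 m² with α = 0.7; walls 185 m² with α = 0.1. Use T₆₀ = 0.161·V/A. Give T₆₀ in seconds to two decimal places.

0.39 s

Summing Sᵢαᵢ: 258·0.42 + 258·0.7 + 185·0.1 = 307.46 m².
T₆₀ = 0.161·V/A = 0.161·742/307.46 = 0.389 s.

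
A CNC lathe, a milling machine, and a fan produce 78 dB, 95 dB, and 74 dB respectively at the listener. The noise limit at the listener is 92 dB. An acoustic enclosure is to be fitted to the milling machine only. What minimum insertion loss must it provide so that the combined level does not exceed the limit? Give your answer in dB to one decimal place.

3.2 dB

The untreated sources together contribute 10^(78/10) + 10^(74/10) = 8.821e+07, i.e. 79.46 dB.
To meet 92 dB overall, the treated milling machine may contribute at most 10^(92/10) − 8.821e+07 = 1.497e+09, i.e. 91.75 dB.
So the milling machine must be reduced from 95 to 91.75 dB: IL = 3.25 dB.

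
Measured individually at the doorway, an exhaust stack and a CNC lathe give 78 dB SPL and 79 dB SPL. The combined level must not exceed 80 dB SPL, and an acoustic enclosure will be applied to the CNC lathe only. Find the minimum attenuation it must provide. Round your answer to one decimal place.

Everything except the CNC lathe sums to 10^(78/10) = 6.310e+07 in linear terms, 78.00 dB SPL.
The limit corresponds to 10^(80/10) = 1.000e+08; subtracting the fixed part leaves 3.690e+07 for the CNC lathe, i.e. 75.67 dB SPL.
Required insertion loss = 79 − 75.67 = 3.33 dB.

3.3 dB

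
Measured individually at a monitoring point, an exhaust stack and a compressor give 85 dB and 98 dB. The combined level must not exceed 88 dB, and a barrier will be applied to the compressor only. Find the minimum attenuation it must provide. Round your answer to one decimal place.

13.0 dB

Fixed contribution from the other source: Σ 10^(L/10) = 10^(85/10) = 3.162e+08 (85.00 dB).
The limit corresponds to 10^(88/10) = 6.310e+08; subtracting the fixed part leaves 3.147e+08 for the compressor, i.e. 84.98 dB.
So the compressor must be reduced from 98 to 84.98 dB: IL = 13.02 dB.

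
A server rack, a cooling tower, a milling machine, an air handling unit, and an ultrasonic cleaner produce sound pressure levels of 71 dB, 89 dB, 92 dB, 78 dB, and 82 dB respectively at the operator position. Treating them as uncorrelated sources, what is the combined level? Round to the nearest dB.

94 dB

Incoherent sources combine by intensity addition: L_total = 10·log₁₀(Σ 10^(L_i/10)).
Σ 10^(L/10) = 10^(71/10) + 10^(89/10) + 10^(92/10) + 10^(78/10) + 10^(82/10) = 2.613e+09.
L_total = 10·log₁₀(2.613e+09) = 94.17 dB.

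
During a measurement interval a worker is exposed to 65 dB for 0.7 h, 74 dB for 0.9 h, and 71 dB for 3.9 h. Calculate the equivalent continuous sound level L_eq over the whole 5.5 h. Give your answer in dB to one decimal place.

71.3 dB

L_eq = 10·log₁₀[(1/T)·Σ tᵢ·10^(Lᵢ/10)] with T = 5.5 h.
Σ tᵢ·10^(Lᵢ/10) = 0.7·10^(65/10) + 0.9·10^(74/10) + 3.9·10^(71/10) = 7.392e+07.
L_eq = 10·log₁₀(7.392e+07/5.5) = 71.28 dB.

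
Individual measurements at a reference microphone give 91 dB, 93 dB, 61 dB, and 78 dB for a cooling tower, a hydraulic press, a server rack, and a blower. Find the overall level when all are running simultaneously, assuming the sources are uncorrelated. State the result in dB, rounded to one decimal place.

95.2 dB

Incoherent sources combine by intensity addition: L_total = 10·log₁₀(Σ 10^(L_i/10)).
Σ 10^(L/10) = 10^(91/10) + 10^(93/10) + 10^(61/10) + 10^(78/10) = 3.319e+09.
L_total = 10·log₁₀(3.319e+09) = 95.21 dB.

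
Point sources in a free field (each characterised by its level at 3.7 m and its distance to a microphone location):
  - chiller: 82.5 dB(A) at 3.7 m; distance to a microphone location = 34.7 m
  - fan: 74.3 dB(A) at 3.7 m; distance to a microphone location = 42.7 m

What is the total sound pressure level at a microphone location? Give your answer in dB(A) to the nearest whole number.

First find each source's level at the receiver (point-source: −20·log₁₀(r/r_ref)), then combine on an intensity basis.
chiller: 82.5 − 20·log₁₀(34.7/3.7) = 82.5 − 19.44 = 63.06 dB(A).
fan: 74.3 − 20·log₁₀(42.7/3.7) = 74.3 − 21.24 = 53.06 dB(A).
Σ 10^(L/10) = 2.224e+06 → L_total = 10·log₁₀(2.224e+06) = 63.47 dB(A).

63 dB(A)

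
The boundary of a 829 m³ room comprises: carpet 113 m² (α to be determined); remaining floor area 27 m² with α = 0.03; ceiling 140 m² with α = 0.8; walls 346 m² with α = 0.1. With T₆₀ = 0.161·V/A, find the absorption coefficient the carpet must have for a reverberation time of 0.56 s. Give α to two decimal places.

0.80

From T₆₀ = 0.161·V/A, the target T₆₀ = 0.56 s needs A = 0.161·829/0.56 = 238.34 m².
Absorption from the other surfaces = 27·0.03 + 140·0.8 + 346·0.1 = 147.41 m², so the carpet must supply 90.93 m² over 113 m².
α = 90.93/113 = 0.805.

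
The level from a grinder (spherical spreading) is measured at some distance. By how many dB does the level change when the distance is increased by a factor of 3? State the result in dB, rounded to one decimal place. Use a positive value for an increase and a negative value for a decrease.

-9.5 dB

Point-source spreading: ΔL = −20·log₁₀(r₂/r₁).
ΔL = −20·log₁₀(3) = -9.54 dB.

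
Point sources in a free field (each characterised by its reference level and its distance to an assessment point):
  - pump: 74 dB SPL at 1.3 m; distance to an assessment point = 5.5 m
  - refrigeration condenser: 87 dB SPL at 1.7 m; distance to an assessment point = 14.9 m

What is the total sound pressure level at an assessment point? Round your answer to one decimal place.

69.0 dB SPL

First find each source's level at the receiver (point-source: −20·log₁₀(r/r_ref)), then combine on an intensity basis.
pump: 74 − 20·log₁₀(5.5/1.3) = 74 − 12.53 = 61.47 dB SPL.
refrigeration condenser: 87 − 20·log₁₀(14.9/1.7) = 87 − 18.85 = 68.15 dB SPL.
Σ 10^(L/10) = 7.928e+06 → L_total = 10·log₁₀(7.928e+06) = 68.99 dB SPL.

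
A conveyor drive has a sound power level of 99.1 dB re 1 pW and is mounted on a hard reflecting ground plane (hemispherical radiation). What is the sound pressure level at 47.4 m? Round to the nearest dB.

58 dB

Free-field hemispherical radiation: L_p = L_w − 10·log₁₀(2π·r²), r = 47.4 m.
2π·r² = 1.412e+04 m², 10·log₁₀ of that is 41.497 dB.
L_p = 99.1 − 41.497 = 57.60 dB.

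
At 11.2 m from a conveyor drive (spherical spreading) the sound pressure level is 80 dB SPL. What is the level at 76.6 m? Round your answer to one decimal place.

63.3 dB SPL

For a point source, L₂ = L₁ − 20·log₁₀(r₂/r₁).
L₂ = 80 − 20·log₁₀(76.6/11.2) = 80 − 16.700 = 63.30 dB SPL.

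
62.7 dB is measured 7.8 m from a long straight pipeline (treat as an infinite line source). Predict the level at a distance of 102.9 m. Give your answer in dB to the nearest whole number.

For a line source, L₂ = L₁ − 10·log₁₀(r₂/r₁).
L₂ = 62.7 − 10·log₁₀(102.9/7.8) = 62.7 − 11.203 = 51.50 dB.

51 dB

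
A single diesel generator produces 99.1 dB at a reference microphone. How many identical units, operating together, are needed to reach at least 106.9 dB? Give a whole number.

N identical sources give L₁ + 10·log₁₀ N, so require 10·log₁₀ N ≥ 106.9 − 99.1 = 7.8 dB.
N ≥ 10^(7.8/10) = 6.026, so N = 7.

7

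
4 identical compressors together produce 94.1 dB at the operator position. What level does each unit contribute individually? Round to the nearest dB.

88 dB

Dividing the total intensity by 4 lowers the level by 10·log₁₀ 4 = 6.021 dB: L₁ = 94.1 − 6.021.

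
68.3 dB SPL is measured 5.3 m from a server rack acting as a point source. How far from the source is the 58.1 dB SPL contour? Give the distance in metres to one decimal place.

17.2 m

Point-source spreading drops the level by 20·log₁₀(r₂/r₁); inverting, r₂/r₁ = 10^(ΔL/20).
r₂ = 5.3·10^((68.3−58.1)/20) = 5.3·10^(10.2/20) = 17.15 m.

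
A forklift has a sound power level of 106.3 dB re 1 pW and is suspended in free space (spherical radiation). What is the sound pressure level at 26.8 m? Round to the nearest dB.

The power spreads over a sphere of area 4π·r², so L_p = L_w − 10·log₁₀(4π·r²).
4π·r² = 9026 m², 10·log₁₀ of that is 39.555 dB.
L_p = 106.3 − 39.555 = 66.75 dB.

67 dB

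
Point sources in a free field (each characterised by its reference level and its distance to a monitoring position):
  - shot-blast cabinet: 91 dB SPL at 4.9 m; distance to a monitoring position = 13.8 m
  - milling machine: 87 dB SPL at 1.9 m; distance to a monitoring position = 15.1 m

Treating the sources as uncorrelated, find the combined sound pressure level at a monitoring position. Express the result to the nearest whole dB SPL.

Propagate each source to the receiver with L = L_ref − 20·log₁₀(r/r_ref), then add intensities.
shot-blast cabinet: 91 − 20·log₁₀(13.8/4.9) = 91 − 8.99 = 82.01 dB SPL.
milling machine: 87 − 20·log₁₀(15.1/1.9) = 87 − 18.00 = 69.00 dB SPL.
Σ 10^(L/10) = 1.667e+08 → L_total = 10·log₁₀(1.667e+08) = 82.22 dB SPL.

82 dB SPL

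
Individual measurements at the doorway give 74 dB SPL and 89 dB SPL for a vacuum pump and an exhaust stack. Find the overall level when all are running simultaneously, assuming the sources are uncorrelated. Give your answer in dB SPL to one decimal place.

89.1 dB SPL

Incoherent sources combine by intensity addition: L_total = 10·log₁₀(Σ 10^(L_i/10)).
Σ 10^(L/10) = 10^(74/10) + 10^(89/10) = 8.194e+08.
L_total = 10·log₁₀(8.194e+08) = 89.14 dB SPL.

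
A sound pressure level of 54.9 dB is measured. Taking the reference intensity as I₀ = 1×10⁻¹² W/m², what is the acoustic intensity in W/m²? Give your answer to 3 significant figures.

L = 10·log₁₀(I/I₀) ⇒ I = I₀·10^(L/10) = 10⁻¹² × 10^5.49.

3.09e-07 W/m²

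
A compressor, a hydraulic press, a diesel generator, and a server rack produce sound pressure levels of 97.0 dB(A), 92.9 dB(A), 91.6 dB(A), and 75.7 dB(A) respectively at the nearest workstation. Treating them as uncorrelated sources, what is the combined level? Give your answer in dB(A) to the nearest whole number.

99 dB(A)

Incoherent sources combine by intensity addition: L_total = 10·log₁₀(Σ 10^(L_i/10)).
Σ 10^(L/10) = 10^(97.0/10) + 10^(92.9/10) + 10^(91.6/10) + 10^(75.7/10) = 8.444e+09.
L_total = 10·log₁₀(8.444e+09) = 99.27 dB(A).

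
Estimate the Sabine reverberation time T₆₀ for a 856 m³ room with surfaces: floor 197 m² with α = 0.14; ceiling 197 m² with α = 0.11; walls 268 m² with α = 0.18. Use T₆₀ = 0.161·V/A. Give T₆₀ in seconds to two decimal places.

Summing Sᵢαᵢ: 197·0.14 + 197·0.11 + 268·0.18 = 97.49 m².
T₆₀ = 0.161·V/A = 0.161·856/97.49 = 1.414 s.

1.41 s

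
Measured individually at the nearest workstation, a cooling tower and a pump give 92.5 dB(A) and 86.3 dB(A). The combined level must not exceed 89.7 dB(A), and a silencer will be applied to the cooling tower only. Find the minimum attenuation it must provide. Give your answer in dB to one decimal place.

5.5 dB

Fixed contribution from the other source: Σ 10^(L/10) = 10^(86.3/10) = 4.266e+08 (86.30 dB(A)).
To meet 89.7 dB(A) overall, the treated cooling tower may contribute at most 10^(89.7/10) − 4.266e+08 = 5.067e+08, i.e. 87.05 dB(A).
So the cooling tower must be reduced from 92.5 to 87.05 dB(A): IL = 5.45 dB.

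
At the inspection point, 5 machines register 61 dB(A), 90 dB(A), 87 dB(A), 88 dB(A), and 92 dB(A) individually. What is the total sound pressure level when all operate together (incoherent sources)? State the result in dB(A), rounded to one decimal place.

95.7 dB(A)

Incoherent sources combine by intensity addition: L_total = 10·log₁₀(Σ 10^(L_i/10)).
Σ 10^(L/10) = 10^(61/10) + 10^(90/10) + 10^(87/10) + 10^(88/10) + 10^(92/10) = 3.718e+09.
L_total = 10·log₁₀(3.718e+09) = 95.70 dB(A).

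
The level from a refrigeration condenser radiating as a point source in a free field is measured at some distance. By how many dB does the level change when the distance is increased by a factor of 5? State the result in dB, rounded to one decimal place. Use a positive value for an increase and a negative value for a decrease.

-14.0 dB

Point-source spreading: ΔL = −20·log₁₀(r₂/r₁).
ΔL = −20·log₁₀(5) = -13.98 dB.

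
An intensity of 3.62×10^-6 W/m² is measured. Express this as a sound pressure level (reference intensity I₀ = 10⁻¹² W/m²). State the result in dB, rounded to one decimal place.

65.6 dB

Dividing by I₀ shifts the exponent by 12: I/I₀ = 3.62×10^6.
L = 10·(0.5587 + 6) = 65.59 dB.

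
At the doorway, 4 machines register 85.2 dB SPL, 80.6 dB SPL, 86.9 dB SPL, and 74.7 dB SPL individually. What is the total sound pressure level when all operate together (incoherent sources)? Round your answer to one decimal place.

For uncorrelated sources the intensities add, so convert each level to linear form, sum, and take 10·log₁₀ of the total.
Σ 10^(L/10) = 10^(85.2/10) + 10^(80.6/10) + 10^(86.9/10) + 10^(74.7/10) = 9.652e+08.
L_total = 10·log₁₀(9.652e+08) = 89.85 dB SPL.

89.8 dB SPL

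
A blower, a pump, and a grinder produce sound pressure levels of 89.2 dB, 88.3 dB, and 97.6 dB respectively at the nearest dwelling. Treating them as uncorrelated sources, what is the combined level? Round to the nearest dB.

Incoherent sources combine by intensity addition: L_total = 10·log₁₀(Σ 10^(L_i/10)).
Σ 10^(L/10) = 10^(89.2/10) + 10^(88.3/10) + 10^(97.6/10) = 7.262e+09.
L_total = 10·log₁₀(7.262e+09) = 98.61 dB.

99 dB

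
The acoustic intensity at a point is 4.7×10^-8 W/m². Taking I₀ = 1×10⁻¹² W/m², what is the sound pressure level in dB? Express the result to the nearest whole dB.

47 dB

I/I₀ = 4.7×10^-8/10⁻¹² = 4.7×10^4, and L = 10·log₁₀(I/I₀).
L = 10·(0.6721 + 4) = 46.72 dB.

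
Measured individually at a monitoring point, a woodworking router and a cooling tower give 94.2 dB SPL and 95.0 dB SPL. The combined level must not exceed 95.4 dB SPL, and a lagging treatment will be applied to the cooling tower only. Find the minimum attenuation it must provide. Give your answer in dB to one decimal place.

5.8 dB

Fixed contribution from the other source: Σ 10^(L/10) = 10^(94.2/10) = 2.630e+09 (94.20 dB SPL).
To meet 95.4 dB SPL overall, the treated cooling tower may contribute at most 10^(95.4/10) − 2.630e+09 = 8.371e+08, i.e. 89.23 dB SPL.
Required insertion loss = 95.0 − 89.23 = 5.77 dB.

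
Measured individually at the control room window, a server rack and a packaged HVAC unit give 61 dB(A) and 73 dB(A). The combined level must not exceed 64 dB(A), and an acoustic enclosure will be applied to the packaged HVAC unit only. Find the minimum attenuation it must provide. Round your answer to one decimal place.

Everything except the packaged HVAC unit sums to 10^(61/10) = 1.259e+06 in linear terms, 61.00 dB(A).
The limit corresponds to 10^(64/10) = 2.512e+06; subtracting the fixed part leaves 1.253e+06 for the packaged HVAC unit, i.e. 60.98 dB(A).
So the packaged HVAC unit must be reduced from 73 to 60.98 dB(A): IL = 12.02 dB.

12.0 dB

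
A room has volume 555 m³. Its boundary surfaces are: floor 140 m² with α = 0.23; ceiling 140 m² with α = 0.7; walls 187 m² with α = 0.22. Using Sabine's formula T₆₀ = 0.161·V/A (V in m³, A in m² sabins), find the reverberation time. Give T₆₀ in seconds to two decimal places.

Total absorption A = 140·0.23 + 140·0.7 + 187·0.22 = 171.34 m² sabins.
T₆₀ = 0.161·V/A = 0.161·555/171.34 = 0.522 s.

0.52 s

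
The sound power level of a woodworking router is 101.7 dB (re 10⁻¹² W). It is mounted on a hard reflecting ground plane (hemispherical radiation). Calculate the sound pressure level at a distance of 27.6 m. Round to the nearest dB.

65 dB

Free-field hemispherical radiation: L_p = L_w − 10·log₁₀(2π·r²), r = 27.6 m.
2π·r² = 4786 m², 10·log₁₀ of that is 36.800 dB.
L_p = 101.7 − 36.800 = 64.90 dB.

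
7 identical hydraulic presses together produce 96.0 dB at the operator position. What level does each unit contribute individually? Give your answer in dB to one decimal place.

7 equal contributions raise the level by 10·log₁₀ 7 = 8.451 dB, so each unit alone gives 96.0 − 8.451.

87.5 dB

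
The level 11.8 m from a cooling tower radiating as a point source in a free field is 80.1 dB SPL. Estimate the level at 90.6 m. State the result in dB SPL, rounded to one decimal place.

For a point source, L₂ = L₁ − 20·log₁₀(r₂/r₁).
L₂ = 80.1 − 20·log₁₀(90.6/11.8) = 80.1 − 17.705 = 62.40 dB SPL.

62.4 dB SPL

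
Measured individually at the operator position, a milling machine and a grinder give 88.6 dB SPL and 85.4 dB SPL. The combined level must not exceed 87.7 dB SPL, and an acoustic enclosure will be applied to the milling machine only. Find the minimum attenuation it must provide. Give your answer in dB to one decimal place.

4.8 dB

The untreated sources together contribute 10^(85.4/10) = 3.467e+08, i.e. 85.40 dB SPL.
To meet 87.7 dB SPL overall, the treated milling machine may contribute at most 10^(87.7/10) − 3.467e+08 = 2.421e+08, i.e. 83.84 dB SPL.
Required insertion loss = 88.6 − 83.84 = 4.76 dB.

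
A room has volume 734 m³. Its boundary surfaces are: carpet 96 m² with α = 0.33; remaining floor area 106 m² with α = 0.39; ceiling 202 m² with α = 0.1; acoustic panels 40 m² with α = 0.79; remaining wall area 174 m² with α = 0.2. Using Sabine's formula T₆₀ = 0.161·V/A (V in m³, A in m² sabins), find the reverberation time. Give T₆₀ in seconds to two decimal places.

A = Σ Sᵢαᵢ = 96·0.33 + 106·0.39 + 202·0.1 + 40·0.79 + 174·0.2 = 159.62 m².
T₆₀ = 0.161·V/A = 0.161·734/159.62 = 0.740 s.

0.74 s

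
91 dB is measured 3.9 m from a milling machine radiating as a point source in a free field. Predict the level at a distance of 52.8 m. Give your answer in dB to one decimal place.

For a point source, L₂ = L₁ − 20·log₁₀(r₂/r₁).
L₂ = 91 − 20·log₁₀(52.8/3.9) = 91 − 22.631 = 68.37 dB.

68.4 dB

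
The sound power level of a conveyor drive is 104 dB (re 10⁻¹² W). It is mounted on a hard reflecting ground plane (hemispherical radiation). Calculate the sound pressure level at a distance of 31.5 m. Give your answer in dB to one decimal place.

The power spreads over a hemisphere of area 2π·r², so L_p = L_w − 10·log₁₀(2π·r²).
2π·r² = 6234 m², 10·log₁₀ of that is 37.948 dB.
L_p = 104 − 37.948 = 66.05 dB.

66.1 dB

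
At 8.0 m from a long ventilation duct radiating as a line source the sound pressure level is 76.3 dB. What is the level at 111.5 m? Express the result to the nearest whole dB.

Line-source attenuation: ΔL = 10·log₁₀(r₂/r₁) = 10·log₁₀(111.5/8.0) = 11.442 dB.
L₂ = 76.3 − 10·log₁₀(111.5/8.0) = 76.3 − 11.442 = 64.86 dB.

65 dB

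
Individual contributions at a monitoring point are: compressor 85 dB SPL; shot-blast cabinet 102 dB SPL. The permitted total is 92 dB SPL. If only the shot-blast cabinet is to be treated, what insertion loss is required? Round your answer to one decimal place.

11.0 dB

Everything except the shot-blast cabinet sums to 10^(85/10) = 3.162e+08 in linear terms, 85.00 dB SPL.
The limit corresponds to 10^(92/10) = 1.585e+09; subtracting the fixed part leaves 1.269e+09 for the shot-blast cabinet, i.e. 91.03 dB SPL.
Required insertion loss = 102 − 91.03 = 10.97 dB.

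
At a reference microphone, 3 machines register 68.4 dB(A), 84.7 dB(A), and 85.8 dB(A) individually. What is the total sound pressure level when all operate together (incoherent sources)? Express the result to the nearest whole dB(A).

88 dB(A)

For uncorrelated sources the intensities add, so convert each level to linear form, sum, and take 10·log₁₀ of the total.
Σ 10^(L/10) = 10^(68.4/10) + 10^(84.7/10) + 10^(85.8/10) = 6.822e+08.
L_total = 10·log₁₀(6.822e+08) = 88.34 dB(A).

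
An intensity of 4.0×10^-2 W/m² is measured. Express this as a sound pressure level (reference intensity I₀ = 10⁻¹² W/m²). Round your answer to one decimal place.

106.0 dB

Dividing by I₀ shifts the exponent by 12: I/I₀ = 4.0×10^10.
L = 10·(0.6021 + 10) = 106.02 dB.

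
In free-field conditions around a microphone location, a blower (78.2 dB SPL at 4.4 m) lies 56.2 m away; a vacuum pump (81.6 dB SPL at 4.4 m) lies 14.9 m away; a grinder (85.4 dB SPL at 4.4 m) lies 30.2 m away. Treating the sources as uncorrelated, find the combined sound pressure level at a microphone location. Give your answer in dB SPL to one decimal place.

First find each source's level at the receiver (point-source: −20·log₁₀(r/r_ref)), then combine on an intensity basis.
blower: 78.2 − 20·log₁₀(56.2/4.4) = 78.2 − 22.13 = 56.07 dB SPL.
vacuum pump: 81.6 − 20·log₁₀(14.9/4.4) = 81.6 − 10.59 = 71.01 dB SPL.
grinder: 85.4 − 20·log₁₀(30.2/4.4) = 85.4 − 16.73 = 68.67 dB SPL.
Σ 10^(L/10) = 2.037e+07 → L_total = 10·log₁₀(2.037e+07) = 73.09 dB SPL.

73.1 dB SPL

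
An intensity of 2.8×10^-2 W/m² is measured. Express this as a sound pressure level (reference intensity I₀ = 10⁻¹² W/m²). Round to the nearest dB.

I/I₀ = 2.8×10^-2/10⁻¹² = 2.8×10^10, and L = 10·log₁₀(I/I₀).
L = 10·(0.4472 + 10) = 104.47 dB.

104 dB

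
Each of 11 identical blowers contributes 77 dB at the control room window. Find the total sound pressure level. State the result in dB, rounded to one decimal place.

87.4 dB

L_total = L₁ + 10·log₁₀ N for N identical incoherent sources.
L_total = 77 + 10·log₁₀(11) = 77 + 10.414 = 87.41 dB.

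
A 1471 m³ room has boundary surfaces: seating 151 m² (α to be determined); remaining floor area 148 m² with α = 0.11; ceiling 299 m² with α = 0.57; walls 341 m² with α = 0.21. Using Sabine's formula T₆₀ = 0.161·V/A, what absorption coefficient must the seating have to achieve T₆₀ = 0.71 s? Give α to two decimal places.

0.50

Required total absorption A = 0.161·1471/0.71 = 333.56 m².
Absorption from the other surfaces = 148·0.11 + 299·0.57 + 341·0.21 = 258.32 m², so the seating must supply 75.24 m² over 151 m².
α = 75.24/151 = 0.498.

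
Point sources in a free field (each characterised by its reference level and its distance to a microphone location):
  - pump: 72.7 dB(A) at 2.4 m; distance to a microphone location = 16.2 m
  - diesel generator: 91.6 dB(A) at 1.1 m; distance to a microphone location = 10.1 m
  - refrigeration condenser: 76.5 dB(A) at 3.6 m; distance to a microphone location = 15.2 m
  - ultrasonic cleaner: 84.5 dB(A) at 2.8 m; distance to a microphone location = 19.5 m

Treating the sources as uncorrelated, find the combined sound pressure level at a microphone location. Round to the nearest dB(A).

74 dB(A)

First find each source's level at the receiver (point-source: −20·log₁₀(r/r_ref)), then combine on an intensity basis.
pump: 72.7 − 20·log₁₀(16.2/2.4) = 72.7 − 16.59 = 56.11 dB(A).
diesel generator: 91.6 − 20·log₁₀(10.1/1.1) = 91.6 − 19.26 = 72.34 dB(A).
refrigeration condenser: 76.5 − 20·log₁₀(15.2/3.6) = 76.5 − 12.51 = 63.99 dB(A).
ultrasonic cleaner: 84.5 − 20·log₁₀(19.5/2.8) = 84.5 − 16.86 = 67.64 dB(A).
Σ 10^(L/10) = 2.587e+07 → L_total = 10·log₁₀(2.587e+07) = 74.13 dB(A).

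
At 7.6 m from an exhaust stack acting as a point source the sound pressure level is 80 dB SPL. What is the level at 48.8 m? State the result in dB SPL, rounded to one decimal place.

Spherical spreading from a point source gives a 20·log₁₀(r₂/r₁) drop.
L₂ = 80 − 20·log₁₀(48.8/7.6) = 80 − 16.152 = 63.85 dB SPL.

63.8 dB SPL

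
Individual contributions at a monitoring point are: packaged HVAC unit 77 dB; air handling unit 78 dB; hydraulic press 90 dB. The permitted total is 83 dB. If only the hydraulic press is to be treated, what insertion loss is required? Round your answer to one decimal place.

10.6 dB

Everything except the hydraulic press sums to 10^(77/10) + 10^(78/10) = 1.132e+08 in linear terms, 80.54 dB.
The limit corresponds to 10^(83/10) = 1.995e+08; subtracting the fixed part leaves 8.631e+07 for the hydraulic press, i.e. 79.36 dB.
Required insertion loss = 90 − 79.36 = 10.64 dB.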